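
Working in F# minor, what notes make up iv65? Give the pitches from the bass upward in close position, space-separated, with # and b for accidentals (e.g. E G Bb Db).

In F# minor, the fourth degree is B, and the diatonic chord built there is a minor seventh chord.
Stacking thirds from B gives B-D-F#-A.
The figured bass 65 indicates first inversion, placing the third (D) in the bass: D-F#-A-B.

D F# A B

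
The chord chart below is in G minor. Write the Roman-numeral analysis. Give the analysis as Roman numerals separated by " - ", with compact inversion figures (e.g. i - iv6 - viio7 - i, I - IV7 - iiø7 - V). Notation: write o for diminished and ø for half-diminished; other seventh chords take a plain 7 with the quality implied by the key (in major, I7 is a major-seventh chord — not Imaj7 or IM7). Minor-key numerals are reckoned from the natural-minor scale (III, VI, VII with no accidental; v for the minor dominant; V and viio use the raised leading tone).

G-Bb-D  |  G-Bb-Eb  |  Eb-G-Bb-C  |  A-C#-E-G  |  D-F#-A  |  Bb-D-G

i - VI6 - iv65 - V7/V - V - i6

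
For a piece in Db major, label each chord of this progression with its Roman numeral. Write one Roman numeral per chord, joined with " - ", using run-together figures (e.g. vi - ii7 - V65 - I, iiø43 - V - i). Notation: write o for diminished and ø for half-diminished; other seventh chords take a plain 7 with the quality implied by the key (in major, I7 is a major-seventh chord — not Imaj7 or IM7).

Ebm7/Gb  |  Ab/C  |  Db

ii65 - V6 - I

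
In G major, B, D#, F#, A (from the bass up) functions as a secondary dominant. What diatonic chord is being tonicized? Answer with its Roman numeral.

The chord is a dominant seventh chord on B.
A dominant resolves down a perfect fifth: B → E. In G major, E is scale degree 6, i.e. vi.

vi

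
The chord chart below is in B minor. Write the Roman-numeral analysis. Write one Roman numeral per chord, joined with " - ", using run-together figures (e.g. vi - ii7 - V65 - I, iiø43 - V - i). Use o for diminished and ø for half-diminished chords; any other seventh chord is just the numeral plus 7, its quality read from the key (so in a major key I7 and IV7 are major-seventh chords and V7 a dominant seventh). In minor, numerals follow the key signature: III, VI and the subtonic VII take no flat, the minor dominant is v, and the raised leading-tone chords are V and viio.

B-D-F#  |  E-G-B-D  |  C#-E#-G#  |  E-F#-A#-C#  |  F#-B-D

B-D-F# has root B, degree 1 in B minor, so i.
E-G-B-D: minor seventh chord on E = scale degree 4 → iv7.
C#-E#-G#: a major triad on C#, the applied dominant of V → V/V.
E-F#-A#-C# has root F#, degree 5 in B minor, so V42.
F#-B-D has root B, degree 1 in B minor, so i64.

i - iv7 - V/V - V42 - i64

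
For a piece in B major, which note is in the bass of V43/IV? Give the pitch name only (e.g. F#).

F#

The applied chord V43/IV is rooted on B: B-D#-F#-A.
The figure 43 means second inversion — the fifth is in the bass.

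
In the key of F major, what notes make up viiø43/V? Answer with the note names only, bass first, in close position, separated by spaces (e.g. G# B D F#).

F A B D

viiø43/V is a secondary leading-tone chord. The target V is C in F major; the applied chord is rooted a semitone below, on B.
Building a half-diminished seventh chord on B gives B-D-F-A.
The figured bass 43 indicates second inversion, placing the fifth (F) in the bass: F-A-B-D.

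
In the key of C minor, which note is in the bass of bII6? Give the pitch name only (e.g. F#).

bII in C minor has root Db; the chord is Db-F-Ab.
The figure 6 means first inversion — the third is in the bass.

F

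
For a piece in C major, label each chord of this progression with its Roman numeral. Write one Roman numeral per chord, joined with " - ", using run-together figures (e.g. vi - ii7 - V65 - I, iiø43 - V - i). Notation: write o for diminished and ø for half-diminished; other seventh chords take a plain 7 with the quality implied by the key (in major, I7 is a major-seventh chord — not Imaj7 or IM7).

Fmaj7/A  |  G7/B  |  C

Fmaj7/A: root F is the subdominant; major seventh chord there is IV65.
G7/B has root G, degree 5 in C major, so V65.
C: root C is the tonic; major triad there is I.

IV65 - V65 - I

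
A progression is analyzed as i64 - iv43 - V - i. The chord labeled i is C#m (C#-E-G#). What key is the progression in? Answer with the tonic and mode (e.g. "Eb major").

C# minor

i is given as C#-E-G# — a minor triad with root C#.
If C# is scale degree 1 and the mode makes that degree carry a minor triad, the tonic is C# and the mode is minor.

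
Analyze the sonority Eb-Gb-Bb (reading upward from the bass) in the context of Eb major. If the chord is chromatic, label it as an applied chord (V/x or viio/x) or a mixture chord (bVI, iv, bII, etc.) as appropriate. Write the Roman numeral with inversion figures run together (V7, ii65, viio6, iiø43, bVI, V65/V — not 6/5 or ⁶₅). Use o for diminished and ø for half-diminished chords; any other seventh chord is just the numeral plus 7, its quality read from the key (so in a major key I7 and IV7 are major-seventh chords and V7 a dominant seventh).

i

The pitches Eb-Gb-Bb form a minor triad rooted on Eb.
Eb is the first degree of Eb major. This is the minor tonic, borrowed from the parallel minor.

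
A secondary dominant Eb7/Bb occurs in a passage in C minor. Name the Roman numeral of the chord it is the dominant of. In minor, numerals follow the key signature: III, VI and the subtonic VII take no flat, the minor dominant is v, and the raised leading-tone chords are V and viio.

VI

The chord is a dominant seventh chord on Eb.
A dominant resolves down a perfect fifth: Eb → Ab. In C minor, Ab is scale degree 6, i.e. VI.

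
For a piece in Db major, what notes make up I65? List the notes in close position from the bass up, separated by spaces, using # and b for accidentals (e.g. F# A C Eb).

The numeral's case and figure indicate a major seventh chord. In Db major its root, the tonic, is Db.
Stacking thirds from Db gives Db-F-Ab-C.
The figured bass 65 indicates first inversion, placing the third (F) in the bass: F-Ab-C-Db.

F Ab C Db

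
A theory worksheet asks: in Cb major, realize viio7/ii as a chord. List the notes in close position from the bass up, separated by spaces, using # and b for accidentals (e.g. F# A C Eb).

viio7/ii is a secondary leading-tone chord. The target ii is Db in Cb major; the applied chord is rooted a semitone below, on C.
Building a fully diminished seventh chord on C gives C-Eb-Gb-Bbb.

C Eb Gb Bbb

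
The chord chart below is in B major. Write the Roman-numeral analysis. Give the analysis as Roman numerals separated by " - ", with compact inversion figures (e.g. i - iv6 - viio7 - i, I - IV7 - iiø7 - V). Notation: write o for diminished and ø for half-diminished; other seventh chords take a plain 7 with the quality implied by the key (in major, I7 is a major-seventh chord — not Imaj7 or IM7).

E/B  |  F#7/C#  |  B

IV64 - V43 - I

E/B has root E, degree 4 in B major, so IV64.
F#7/C# has root F#, degree 5 in B major, so V43.
B has root B, degree 1 in B major, so I.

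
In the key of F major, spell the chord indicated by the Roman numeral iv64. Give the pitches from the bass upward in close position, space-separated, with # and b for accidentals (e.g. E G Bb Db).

Scale degree 4 in F major is Bb; here the chord built on it is altered to a minor triad. iv64 is the minor subdominant, borrowed from the parallel minor.
So the chord is Bb-Db-F, a minor triad.
With the 64 figure the chord is in second inversion; from the bass F upward in close position it reads F-Bb-Db.

F Bb Db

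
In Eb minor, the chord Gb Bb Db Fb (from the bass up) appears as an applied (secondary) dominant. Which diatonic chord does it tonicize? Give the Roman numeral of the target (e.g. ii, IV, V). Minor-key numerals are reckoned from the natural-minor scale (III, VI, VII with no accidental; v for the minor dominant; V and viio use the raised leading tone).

The chord is a dominant seventh chord on Gb.
A dominant resolves down a perfect fifth: Gb → Cb. In Eb minor, Cb is scale degree 6, i.e. VI.

VI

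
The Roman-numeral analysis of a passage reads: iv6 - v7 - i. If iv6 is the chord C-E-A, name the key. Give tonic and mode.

The chord Am/C is a minor triad rooted on A; its label is iv6.
Counting down 3 scale steps from A places the tonic on E; a minor triad on degree 4 is diatonic only in minor.

E minor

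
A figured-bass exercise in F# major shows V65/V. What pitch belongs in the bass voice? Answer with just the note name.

B#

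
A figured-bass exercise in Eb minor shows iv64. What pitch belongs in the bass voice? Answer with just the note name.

iv in Eb minor has root Ab; the chord is Ab-Cb-Eb.
The figure 64 means second inversion — the fifth is in the bass.

Eb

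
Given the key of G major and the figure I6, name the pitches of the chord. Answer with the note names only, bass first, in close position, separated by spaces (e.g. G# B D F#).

B D G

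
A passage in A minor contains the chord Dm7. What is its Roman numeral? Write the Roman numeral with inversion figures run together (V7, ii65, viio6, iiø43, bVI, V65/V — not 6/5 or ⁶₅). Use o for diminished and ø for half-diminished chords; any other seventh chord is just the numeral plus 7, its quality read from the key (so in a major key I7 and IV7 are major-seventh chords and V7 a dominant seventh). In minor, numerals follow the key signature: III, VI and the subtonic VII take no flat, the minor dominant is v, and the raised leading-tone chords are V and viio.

Stacked in thirds the chord is D-F-A-C: a minor seventh chord on D.
In A minor, D is the subdominant; the diatonic minor seventh chord there is iv7.

iv7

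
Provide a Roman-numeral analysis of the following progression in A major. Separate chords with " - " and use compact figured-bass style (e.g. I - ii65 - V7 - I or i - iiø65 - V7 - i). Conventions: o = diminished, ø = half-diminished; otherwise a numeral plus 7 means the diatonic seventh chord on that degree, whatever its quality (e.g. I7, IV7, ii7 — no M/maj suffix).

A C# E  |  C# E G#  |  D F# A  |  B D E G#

A-C#-E: root A is the tonic; major triad there is I.
C#-E-G# has root C#, degree 3 in A major, so iii.
D-F#-A has root D, degree 4 in A major, so IV.
B-D-E-G#: dominant seventh chord on E = scale degree 5 → V43.

I - iii - IV - V43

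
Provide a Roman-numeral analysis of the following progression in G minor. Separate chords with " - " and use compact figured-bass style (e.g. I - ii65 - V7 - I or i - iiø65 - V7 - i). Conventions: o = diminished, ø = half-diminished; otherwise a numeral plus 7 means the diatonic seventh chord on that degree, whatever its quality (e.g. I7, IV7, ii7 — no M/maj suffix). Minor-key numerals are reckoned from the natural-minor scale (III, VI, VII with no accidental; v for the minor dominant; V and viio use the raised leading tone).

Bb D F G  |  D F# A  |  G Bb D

i65 - V - i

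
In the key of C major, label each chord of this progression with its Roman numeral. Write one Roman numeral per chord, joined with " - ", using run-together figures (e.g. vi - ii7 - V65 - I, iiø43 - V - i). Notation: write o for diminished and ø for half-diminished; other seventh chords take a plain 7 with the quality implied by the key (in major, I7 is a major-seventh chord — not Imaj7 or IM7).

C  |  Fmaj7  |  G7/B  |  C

C has root C, degree 1 in C major, so I.
Fmaj7: major seventh chord on F = scale degree 4 → IV7.
G7/B: root G is the dominant; dominant seventh chord there is V65.
C has root C, degree 1 in C major, so I.

I - IV7 - V65 - I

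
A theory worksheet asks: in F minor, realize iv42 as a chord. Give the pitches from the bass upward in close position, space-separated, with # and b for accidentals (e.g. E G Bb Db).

Ab Bb Db F

The numeral's case and figure indicate a minor seventh chord. In F minor its root, the subdominant, is Bb.
That chord is spelled Bb-Db-F-Ab.
With the 42 figure the chord is in third inversion; from the bass Ab upward in close position it reads Ab-Bb-Db-F.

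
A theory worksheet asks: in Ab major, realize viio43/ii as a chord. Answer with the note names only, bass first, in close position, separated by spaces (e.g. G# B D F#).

viio43/ii is a secondary leading-tone chord. The target ii is Bb in Ab major; the applied chord is rooted a semitone below, on A.
Building a fully diminished seventh chord on A gives A-C-Eb-Gb.
The figured bass 43 indicates second inversion, placing the fifth (Eb) in the bass: Eb-Gb-A-C.

Eb Gb A C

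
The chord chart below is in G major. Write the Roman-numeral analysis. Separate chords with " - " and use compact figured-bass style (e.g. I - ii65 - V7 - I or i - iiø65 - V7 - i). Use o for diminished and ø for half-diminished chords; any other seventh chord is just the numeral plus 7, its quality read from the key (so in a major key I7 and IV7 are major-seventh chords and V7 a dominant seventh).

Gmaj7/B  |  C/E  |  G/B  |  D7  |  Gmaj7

I65 - IV6 - I6 - V7 - I7

Gmaj7/B: root G is the tonic; major seventh chord there is I65.
C/E: root C is the subdominant; major triad there is IV6.
G/B: major triad on G = scale degree 1 → I6.
D7: root D is the dominant; dominant seventh chord there is V7.
Gmaj7: root G is the tonic; major seventh chord there is I7.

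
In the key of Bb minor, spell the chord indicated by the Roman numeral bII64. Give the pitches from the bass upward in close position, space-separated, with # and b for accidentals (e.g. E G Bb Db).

Scale degree 2 in Bb minor is C; lowering it a half step gives Cb. bII64 is the Neapolitan chord — a major triad on the lowered second degree.
So the chord is Cb-Eb-Gb.
With the 64 figure the chord is in second inversion; from the bass Gb upward in close position it reads Gb-Cb-Eb.

Gb Cb Eb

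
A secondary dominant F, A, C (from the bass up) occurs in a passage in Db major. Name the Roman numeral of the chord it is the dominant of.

vi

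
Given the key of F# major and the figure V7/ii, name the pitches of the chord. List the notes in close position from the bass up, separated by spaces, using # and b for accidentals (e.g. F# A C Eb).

D# F## A# C#

V7/ii is a secondary dominant — the dominant seventh of ii. ii in F# major is G#, so the applied chord's root is D#, a perfect fifth above.
Building a dominant seventh chord on D# gives D#-F##-A#-C#.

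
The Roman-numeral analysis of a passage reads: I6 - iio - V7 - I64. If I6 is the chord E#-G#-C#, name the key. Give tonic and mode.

The chord C#/E# is a major triad rooted on C#; its label is I6.
If C# is scale degree 1 and the mode makes that degree carry a major triad, the tonic is C# and the mode is major.

C# major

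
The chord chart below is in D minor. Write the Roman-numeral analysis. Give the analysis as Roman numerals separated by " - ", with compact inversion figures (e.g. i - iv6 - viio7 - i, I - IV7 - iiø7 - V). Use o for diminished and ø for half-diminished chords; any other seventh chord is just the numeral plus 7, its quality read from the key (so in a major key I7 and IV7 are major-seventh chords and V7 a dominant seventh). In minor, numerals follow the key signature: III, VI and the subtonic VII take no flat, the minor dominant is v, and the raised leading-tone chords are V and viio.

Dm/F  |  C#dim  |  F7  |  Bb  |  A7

i6 - viio - V7/VI - VI - V7

Dm/F has root D, degree 1 in D minor, so i6.
C#dim: root C# is the leading tone; diminished triad there is viio.
F7: a dominant seventh chord on F, the applied dominant of VI → V7/VI.
Bb: major triad on Bb = scale degree 6 → VI.
A7: dominant seventh chord on A = scale degree 5 → V7.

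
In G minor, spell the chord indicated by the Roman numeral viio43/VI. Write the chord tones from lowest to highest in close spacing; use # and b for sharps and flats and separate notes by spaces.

viio43/VI is a secondary leading-tone chord. The target VI is Eb in G minor; the applied chord is rooted a semitone below, on D.
Building a fully diminished seventh chord on D gives D-F-Ab-Cb.
With the 43 figure the chord is in second inversion; from the bass Ab upward in close position it reads Ab-Cb-D-F.

Ab Cb D F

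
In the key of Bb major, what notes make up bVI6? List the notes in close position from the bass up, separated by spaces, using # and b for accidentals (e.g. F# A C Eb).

Bb Db Gb

Scale degree 6 in Bb major is G; lowering it a half step gives Gb. bVI6 is a major triad on the lowered sixth degree, borrowed from the parallel minor.
So the chord is Gb-Bb-Db, a major triad.
With the 6 figure the chord is in first inversion; from the bass Bb upward in close position it reads Bb-Db-Gb.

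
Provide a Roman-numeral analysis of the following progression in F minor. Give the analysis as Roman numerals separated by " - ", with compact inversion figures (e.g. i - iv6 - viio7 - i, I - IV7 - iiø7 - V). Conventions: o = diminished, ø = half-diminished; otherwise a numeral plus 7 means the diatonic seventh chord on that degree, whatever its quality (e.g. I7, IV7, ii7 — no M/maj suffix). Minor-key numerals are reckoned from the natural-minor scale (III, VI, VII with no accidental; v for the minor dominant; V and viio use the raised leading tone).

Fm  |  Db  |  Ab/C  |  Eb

i - VI - III6 - VII

Fm: minor triad on F = scale degree 1 → i.
Db has root Db, degree 6 in F minor, so VI.
Ab/C: root Ab is the mediant; major triad there is III6.
Eb: root Eb is the subtonic; major triad there is VII.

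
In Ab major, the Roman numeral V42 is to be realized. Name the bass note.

V in Ab major has root Eb; the chord is Eb-G-Bb-Db.
The figure 42 means third inversion — the seventh is in the bass.

Db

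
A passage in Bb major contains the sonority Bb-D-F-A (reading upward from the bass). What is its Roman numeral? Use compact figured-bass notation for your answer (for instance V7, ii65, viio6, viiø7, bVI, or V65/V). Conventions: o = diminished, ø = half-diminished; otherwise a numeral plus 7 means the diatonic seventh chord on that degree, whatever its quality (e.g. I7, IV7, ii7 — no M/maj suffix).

I7

Stacked in thirds the chord is Bb-D-F-A: a major seventh chord on Bb.
In Bb major, Bb is the tonic; the diatonic major seventh chord there is I7.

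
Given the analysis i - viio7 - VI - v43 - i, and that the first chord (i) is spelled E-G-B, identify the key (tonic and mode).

The anchor chord is a minor triad on E, labeled i.
If E is scale degree 1 and the mode makes that degree carry a minor triad, the tonic is E and the mode is minor.

E minor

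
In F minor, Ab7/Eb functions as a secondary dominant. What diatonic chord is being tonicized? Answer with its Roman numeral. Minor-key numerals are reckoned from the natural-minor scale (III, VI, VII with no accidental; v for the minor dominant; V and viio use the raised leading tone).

The chord is a dominant seventh chord on Ab.
A dominant resolves down a perfect fifth: Ab → Db. In F minor, Db is scale degree 6, i.e. VI.

VI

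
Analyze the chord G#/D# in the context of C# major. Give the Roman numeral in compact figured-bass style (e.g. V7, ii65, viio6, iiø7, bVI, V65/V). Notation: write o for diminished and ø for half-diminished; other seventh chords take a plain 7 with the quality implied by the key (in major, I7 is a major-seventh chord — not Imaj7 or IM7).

V64

Stacked in thirds the chord is G#-B#-D#: a major triad on G#.
G# is scale degree 5 in C# major, and a major triad on that degree is written V.
With D# in the bass the chord is in second inversion, so the figured bass is 64.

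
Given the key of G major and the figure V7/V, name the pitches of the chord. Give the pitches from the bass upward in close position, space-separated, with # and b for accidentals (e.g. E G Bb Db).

V7/V is a secondary dominant — the dominant seventh of V. V in G major is D, so the applied chord's root is A, a perfect fifth above.
Building a dominant seventh chord on A gives A-C#-E-G.

A C# E G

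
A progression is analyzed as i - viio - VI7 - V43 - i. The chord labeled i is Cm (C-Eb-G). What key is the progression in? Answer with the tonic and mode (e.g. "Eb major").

C minor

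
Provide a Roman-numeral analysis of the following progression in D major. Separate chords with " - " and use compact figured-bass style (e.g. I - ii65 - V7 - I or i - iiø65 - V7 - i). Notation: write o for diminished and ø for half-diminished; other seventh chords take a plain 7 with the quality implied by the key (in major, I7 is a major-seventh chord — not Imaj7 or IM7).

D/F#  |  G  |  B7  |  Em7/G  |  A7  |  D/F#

D/F# has root D, degree 1 in D major, so I6.
G: major triad on G = scale degree 4 → IV.
B7 is the secondary dominant of ii (dominant seventh chord on B): V7/ii.
Em7/G: root E is the supertonic; minor seventh chord there is ii65.
A7 has root A, degree 5 in D major, so V7.
D/F#: root D is the tonic; major triad there is I6.

I6 - IV - V7/ii - ii65 - V7 - I6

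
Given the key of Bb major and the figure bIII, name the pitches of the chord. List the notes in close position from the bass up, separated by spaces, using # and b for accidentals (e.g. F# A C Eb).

Db F Ab

Scale degree 3 in Bb major is D; lowering it a half step gives Db. bIII is a major triad on the lowered third degree, borrowed from the parallel minor.
So the chord is Db-F-Ab, a major triad.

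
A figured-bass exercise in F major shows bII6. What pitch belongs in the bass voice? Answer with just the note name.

Bb

bII in F major has root Gb; the chord is Gb-Bb-Db.
The figure 6 means first inversion — the third is in the bass.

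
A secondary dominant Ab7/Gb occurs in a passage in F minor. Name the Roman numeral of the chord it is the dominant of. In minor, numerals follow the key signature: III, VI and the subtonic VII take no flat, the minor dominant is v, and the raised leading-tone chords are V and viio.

The chord is a dominant seventh chord on Ab.
A dominant resolves down a perfect fifth: Ab → Db. In F minor, Db is scale degree 6, i.e. VI.

VI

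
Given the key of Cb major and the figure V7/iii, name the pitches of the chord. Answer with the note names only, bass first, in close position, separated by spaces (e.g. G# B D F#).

Bb D F Ab

The slash means an applied dominant: we want the dominant of iii. In Cb major, iii is Eb minor, and its dominant is built on Bb.
Building a dominant seventh chord on Bb gives Bb-D-F-Ab.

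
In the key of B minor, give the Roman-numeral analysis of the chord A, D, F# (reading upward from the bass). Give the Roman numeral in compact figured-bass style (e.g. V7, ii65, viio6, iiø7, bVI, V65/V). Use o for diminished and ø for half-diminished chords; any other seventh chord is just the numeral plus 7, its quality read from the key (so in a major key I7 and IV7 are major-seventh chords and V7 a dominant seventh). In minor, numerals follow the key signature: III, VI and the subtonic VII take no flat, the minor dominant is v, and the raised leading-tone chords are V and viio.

III64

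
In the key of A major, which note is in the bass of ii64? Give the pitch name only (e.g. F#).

ii in A major has root B; the chord is B-D-F#.
The figure 64 means second inversion — the fifth is in the bass.

F#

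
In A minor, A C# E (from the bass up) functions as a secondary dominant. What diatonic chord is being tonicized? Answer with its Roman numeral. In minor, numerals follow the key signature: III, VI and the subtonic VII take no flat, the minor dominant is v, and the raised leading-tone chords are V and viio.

iv

The chord is a major triad on A.
A dominant resolves down a perfect fifth: A → D. In A minor, D is scale degree 4, i.e. iv.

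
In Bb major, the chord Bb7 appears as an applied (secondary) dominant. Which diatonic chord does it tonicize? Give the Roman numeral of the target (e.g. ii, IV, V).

IV

The chord is a dominant seventh chord on Bb.
A dominant resolves down a perfect fifth: Bb → Eb. In Bb major, Eb is scale degree 4, i.e. IV.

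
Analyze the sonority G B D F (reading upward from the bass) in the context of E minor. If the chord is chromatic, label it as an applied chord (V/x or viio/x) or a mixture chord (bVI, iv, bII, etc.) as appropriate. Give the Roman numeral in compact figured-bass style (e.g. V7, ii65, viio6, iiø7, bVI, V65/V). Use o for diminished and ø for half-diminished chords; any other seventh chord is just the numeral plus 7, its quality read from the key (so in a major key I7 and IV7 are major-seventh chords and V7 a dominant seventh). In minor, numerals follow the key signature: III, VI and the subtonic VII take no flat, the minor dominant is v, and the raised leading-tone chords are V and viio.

Stacked in thirds the chord is G-B-D-F: a dominant seventh chord on G.
G is not a diatonic chord root with this quality in E minor, but it lies a perfect fifth above C (VI), so the chord functions as an applied dominant of VI.

V7/VI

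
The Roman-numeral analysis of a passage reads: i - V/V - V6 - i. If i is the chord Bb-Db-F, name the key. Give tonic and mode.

Bb minor

i is given as Bb-Db-F — a minor triad with root Bb.
If Bb is scale degree 1 and the mode makes that degree carry a minor triad, the tonic is Bb and the mode is minor.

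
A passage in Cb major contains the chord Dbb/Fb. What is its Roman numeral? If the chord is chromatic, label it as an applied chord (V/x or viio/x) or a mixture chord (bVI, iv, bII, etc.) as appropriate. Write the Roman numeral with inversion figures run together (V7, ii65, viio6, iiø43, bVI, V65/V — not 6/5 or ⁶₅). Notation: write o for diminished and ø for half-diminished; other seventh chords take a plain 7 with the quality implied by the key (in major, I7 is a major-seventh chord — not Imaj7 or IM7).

bII6

The pitches Dbb-Fb-Abb form a major triad rooted on Dbb.
Dbb is the lowered second degree of Cb major (diatonic 2 would be Db). This is the Neapolitan sixth — a major triad on the lowered second degree, here in its customary first inversion.
With Fb in the bass the chord is in first inversion, so the figured bass is 6.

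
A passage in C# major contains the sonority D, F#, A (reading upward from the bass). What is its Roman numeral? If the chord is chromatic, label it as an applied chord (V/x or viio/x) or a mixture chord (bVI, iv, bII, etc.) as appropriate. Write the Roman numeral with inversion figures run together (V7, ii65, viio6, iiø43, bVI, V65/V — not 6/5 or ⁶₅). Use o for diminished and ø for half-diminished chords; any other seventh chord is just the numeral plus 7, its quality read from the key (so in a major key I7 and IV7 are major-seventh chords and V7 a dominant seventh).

Stacked in thirds the chord is D-F#-A: a major triad on D.
D is the lowered second degree of C# major (diatonic 2 would be D#). This is the Neapolitan chord — a major triad on the lowered second degree.

bII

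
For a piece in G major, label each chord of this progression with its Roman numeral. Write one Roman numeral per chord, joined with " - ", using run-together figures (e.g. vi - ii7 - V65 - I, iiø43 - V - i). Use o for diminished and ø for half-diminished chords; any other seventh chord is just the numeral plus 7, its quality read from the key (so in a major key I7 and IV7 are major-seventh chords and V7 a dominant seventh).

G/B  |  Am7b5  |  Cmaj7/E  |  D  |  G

G/B has root G, degree 1 in G major, so I6.
Am7b5 is non-diatonic — iiø7, a mixture chord from G minor.
Cmaj7/E: major seventh chord on C = scale degree 4 → IV65.
D has root D, degree 5 in G major, so V.
G has root G, degree 1 in G major, so I.

I6 - iiø7 - IV65 - V - I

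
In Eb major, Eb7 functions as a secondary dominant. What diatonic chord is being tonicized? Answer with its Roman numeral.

IV

The chord is a dominant seventh chord on Eb.
A dominant resolves down a perfect fifth: Eb → Ab. In Eb major, Ab is scale degree 4, i.e. IV.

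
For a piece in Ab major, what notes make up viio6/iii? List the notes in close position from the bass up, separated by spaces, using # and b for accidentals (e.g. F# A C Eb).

The slash marks an applied leading-tone chord: viio of iii. In Ab major, iii is C, so the leading tone to it is B, a half step below.
Building a diminished triad on B gives B-D-F.
The figured bass 6 indicates first inversion, placing the third (D) in the bass: D-F-B.

D F B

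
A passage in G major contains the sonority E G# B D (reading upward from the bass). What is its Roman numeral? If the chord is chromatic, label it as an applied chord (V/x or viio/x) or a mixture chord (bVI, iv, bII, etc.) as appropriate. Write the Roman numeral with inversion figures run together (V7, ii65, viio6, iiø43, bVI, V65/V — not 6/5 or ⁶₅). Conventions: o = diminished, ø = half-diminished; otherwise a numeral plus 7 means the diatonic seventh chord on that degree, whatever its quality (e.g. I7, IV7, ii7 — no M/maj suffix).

V7/ii

The pitches E-G#-B-D form a dominant seventh chord rooted on E.
E is not a diatonic chord root with this quality in G major, but it lies a perfect fifth above A (ii), so the chord functions as an applied dominant of ii.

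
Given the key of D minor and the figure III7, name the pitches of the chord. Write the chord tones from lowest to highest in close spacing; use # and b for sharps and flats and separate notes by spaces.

The numeral's case and figure indicate a major seventh chord. In D minor its root, the third degree, is F.
That chord is spelled F-A-C-E.

F A C E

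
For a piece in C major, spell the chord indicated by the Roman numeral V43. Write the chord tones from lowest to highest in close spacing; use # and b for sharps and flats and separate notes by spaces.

D F G B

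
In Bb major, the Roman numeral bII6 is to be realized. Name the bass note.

bII in Bb major has root Cb; the chord is Cb-Eb-Gb.
The figure 6 means first inversion — the third is in the bass.

Eb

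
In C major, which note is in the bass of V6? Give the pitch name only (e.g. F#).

B

V in C major has root G; the chord is G-B-D.
The figure 6 means first inversion — the third is in the bass.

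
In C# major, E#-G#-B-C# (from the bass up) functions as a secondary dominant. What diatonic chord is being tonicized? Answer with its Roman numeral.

The chord is a dominant seventh chord on C#.
A dominant resolves down a perfect fifth: C# → F#. In C# major, F# is scale degree 4, i.e. IV.

IV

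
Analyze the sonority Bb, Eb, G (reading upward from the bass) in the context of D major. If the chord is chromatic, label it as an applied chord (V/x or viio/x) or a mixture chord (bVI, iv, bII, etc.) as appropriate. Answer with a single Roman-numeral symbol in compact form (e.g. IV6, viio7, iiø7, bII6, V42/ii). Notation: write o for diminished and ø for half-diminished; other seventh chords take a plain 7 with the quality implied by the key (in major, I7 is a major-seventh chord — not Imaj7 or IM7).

The pitches Eb-G-Bb form a major triad rooted on Eb.
Eb is the lowered second degree of D major (diatonic 2 would be E). This is the Neapolitan chord — a major triad on the lowered second degree.
With Bb in the bass the chord is in second inversion, so the figured bass is 64.

bII64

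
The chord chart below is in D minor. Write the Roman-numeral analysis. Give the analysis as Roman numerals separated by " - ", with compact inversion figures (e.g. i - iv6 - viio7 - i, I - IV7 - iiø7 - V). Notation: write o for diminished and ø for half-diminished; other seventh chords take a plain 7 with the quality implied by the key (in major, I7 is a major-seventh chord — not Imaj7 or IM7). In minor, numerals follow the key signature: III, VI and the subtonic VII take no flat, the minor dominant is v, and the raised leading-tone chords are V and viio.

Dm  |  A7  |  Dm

Dm: root D is the tonic; minor triad there is i.
A7 has root A, degree 5 in D minor, so V7.
Dm: root D is the tonic; minor triad there is i.

i - V7 - i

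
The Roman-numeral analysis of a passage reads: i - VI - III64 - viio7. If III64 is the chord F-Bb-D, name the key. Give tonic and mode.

G minor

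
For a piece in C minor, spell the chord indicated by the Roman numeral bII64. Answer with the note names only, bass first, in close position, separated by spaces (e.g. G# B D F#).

Ab Db F

Scale degree 2 in C minor is D; lowering it a half step gives Db. bII64 is the Neapolitan chord — a major triad on the lowered second degree.
So the chord is Db-F-Ab, a major triad.
The figured bass 64 indicates second inversion, placing the fifth (Ab) in the bass: Ab-Db-F.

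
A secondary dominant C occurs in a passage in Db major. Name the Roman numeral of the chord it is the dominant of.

The chord is a major triad on C.
A dominant resolves down a perfect fifth: C → F. In Db major, F is scale degree 3, i.e. iii.

iii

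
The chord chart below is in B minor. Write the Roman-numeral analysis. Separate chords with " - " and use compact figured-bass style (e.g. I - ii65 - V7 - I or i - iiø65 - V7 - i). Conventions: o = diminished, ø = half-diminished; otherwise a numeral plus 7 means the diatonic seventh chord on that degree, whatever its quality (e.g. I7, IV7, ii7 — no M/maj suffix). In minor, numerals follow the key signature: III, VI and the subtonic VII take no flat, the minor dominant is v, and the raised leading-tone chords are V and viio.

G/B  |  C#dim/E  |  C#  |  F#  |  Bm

VI6 - iio6 - V/V - V - i

G/B: major triad on G = scale degree 6 → VI6.
C#dim/E: diminished triad on C# = scale degree 2 → iio6.
C#: chromatic; C# is V of V, so V/V.
F#: root F# is the dominant; major triad there is V.
Bm: root B is the tonic; minor triad there is i.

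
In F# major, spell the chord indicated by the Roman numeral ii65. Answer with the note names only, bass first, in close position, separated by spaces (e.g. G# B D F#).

B D# F# G#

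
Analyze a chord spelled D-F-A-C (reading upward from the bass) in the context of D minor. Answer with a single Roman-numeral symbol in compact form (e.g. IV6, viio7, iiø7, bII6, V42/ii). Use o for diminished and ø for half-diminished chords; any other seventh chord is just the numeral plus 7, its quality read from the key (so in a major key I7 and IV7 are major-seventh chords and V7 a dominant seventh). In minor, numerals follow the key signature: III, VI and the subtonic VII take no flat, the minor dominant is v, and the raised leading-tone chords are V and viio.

i7

The pitches D-F-A-C form a minor seventh chord rooted on D.
D is scale degree 1 in D minor, and a minor seventh chord on that degree is written i7.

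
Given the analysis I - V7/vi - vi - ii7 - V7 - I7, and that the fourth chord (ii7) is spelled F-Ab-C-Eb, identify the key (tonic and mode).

Eb major

The anchor chord is a minor seventh chord on F, labeled ii7.
If F is scale degree 2 and the mode makes that degree carry a minor seventh chord, the tonic is Eb and the mode is major.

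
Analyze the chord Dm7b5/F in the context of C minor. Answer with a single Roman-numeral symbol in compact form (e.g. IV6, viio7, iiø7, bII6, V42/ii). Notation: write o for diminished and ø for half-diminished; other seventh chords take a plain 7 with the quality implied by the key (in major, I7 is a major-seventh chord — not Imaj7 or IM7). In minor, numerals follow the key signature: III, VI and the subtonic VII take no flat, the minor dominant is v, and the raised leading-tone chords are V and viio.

iiø65

The pitches D-F-Ab-C form a half-diminished seventh chord rooted on D.
D is scale degree 2 in C minor, and a half-diminished seventh chord on that degree is written iiø7.
With F in the bass the chord is in first inversion, so the figured bass is 65.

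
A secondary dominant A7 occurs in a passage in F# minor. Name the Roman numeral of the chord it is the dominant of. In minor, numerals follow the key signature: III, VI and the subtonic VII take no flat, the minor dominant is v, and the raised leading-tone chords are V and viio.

The chord is a dominant seventh chord on A.
A dominant resolves down a perfect fifth: A → D. In F# minor, D is scale degree 6, i.e. VI.

VI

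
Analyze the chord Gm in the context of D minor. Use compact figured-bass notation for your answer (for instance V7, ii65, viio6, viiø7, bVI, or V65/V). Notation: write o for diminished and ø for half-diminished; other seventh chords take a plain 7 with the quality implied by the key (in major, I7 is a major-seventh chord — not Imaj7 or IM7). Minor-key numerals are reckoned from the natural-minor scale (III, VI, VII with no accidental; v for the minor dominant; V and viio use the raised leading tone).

The pitches G-Bb-D form a minor triad rooted on G.
In D minor, G is the subdominant; the diatonic minor triad there is iv.

iv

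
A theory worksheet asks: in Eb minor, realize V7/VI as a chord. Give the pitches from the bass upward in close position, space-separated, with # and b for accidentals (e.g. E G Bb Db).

V7/VI is a secondary dominant — the dominant seventh of VI. VI in Eb minor is Cb, so the applied chord's root is Gb, a perfect fifth above.
Building a dominant seventh chord on Gb gives Gb-Bb-Db-Fb.

Gb Bb Db Fb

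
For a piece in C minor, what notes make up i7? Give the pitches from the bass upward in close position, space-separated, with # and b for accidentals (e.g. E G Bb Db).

C Eb G Bb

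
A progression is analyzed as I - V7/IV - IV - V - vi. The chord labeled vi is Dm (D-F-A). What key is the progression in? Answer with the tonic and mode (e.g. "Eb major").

vi is given as D-F-A — a minor triad with root D.
vi on D implies D is the submediant; that puts the tonic at F, and the lowercase numeral fits major mode.

F major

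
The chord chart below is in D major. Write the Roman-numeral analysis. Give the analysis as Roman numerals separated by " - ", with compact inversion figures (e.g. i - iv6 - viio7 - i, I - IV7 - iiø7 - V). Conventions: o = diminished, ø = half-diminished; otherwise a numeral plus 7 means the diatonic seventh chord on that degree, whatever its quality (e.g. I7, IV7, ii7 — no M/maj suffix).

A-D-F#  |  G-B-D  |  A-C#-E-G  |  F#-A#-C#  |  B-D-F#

A-D-F#: major triad on D = scale degree 1 → I64.
G-B-D has root G, degree 4 in D major, so IV.
A-C#-E-G: root A is the dominant; dominant seventh chord there is V7.
F#-A#-C#: chromatic; F# is V of vi, so V/vi.
B-D-F# has root B, degree 6 in D major, so vi.

I64 - IV - V7 - V/vi - vi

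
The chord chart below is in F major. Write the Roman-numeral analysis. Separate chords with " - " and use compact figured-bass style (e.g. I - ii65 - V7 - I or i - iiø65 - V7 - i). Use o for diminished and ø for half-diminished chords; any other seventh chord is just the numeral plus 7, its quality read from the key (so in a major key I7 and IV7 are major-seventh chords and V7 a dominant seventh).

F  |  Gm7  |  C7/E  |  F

F has root F, degree 1 in F major, so I.
Gm7: root G is the supertonic; minor seventh chord there is ii7.
C7/E: dominant seventh chord on C = scale degree 5 → V65.
F: major triad on F = scale degree 1 → I.

I - ii7 - V65 - I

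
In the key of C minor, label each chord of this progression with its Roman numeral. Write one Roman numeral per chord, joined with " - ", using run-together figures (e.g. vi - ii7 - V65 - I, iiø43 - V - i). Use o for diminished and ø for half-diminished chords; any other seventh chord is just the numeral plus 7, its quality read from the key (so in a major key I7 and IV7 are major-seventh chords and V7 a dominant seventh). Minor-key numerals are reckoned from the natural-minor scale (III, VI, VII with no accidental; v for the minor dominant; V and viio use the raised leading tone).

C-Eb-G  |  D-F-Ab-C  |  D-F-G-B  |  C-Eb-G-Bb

C-Eb-G: root C is the tonic; minor triad there is i.
D-F-Ab-C: root D is the supertonic; half-diminished seventh chord there is iiø7.
D-F-G-B has root G, degree 5 in C minor, so V43.
C-Eb-G-Bb: minor seventh chord on C = scale degree 1 → i7.

i - iiø7 - V43 - i7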